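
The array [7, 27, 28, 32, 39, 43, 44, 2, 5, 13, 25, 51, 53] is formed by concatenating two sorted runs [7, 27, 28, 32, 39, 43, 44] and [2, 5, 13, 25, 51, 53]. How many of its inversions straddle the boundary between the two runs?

Take each right-half value and tally the left-half values above it:
r = 2: 7, 27, 28, 32, 39, 43, 44 → 7
r = 5: 7, 27, 28, 32, 39, 43, 44 → 7
r = 13: 27, 28, 32, 39, 43, 44 → 6
r = 25: 27, 28, 32, 39, 43, 44 → 6
r = 51: none → 0
r = 53: none → 0
Cross-inversions: 7 + 7 + 6 + 6 + 0 + 0 = 26

There are 26 split inversions.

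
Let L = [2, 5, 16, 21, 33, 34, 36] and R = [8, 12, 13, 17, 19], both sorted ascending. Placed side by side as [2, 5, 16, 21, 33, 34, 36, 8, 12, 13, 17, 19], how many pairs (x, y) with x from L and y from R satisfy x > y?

Count, for every r in R, how many entries of L exceed r:
r = 8: 16, 21, 33, 34, 36 → 5
r = 12: 16, 21, 33, 34, 36 → 5
r = 13: 16, 21, 33, 34, 36 → 5
r = 17: 21, 33, 34, 36 → 4
r = 19: 21, 33, 34, 36 → 4
Cross-inversions: 5 + 5 + 5 + 4 + 4 = 23

23 cross-inversions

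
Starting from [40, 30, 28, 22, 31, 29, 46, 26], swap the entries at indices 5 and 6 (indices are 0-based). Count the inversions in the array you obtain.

17

Positions 5 and 6 hold 29 and 46; after swapping, the array is [40, 30, 28, 22, 31, 46, 29, 26].
For each element, count later entries that are smaller:
40: 6
30: 4
28: 2
22: 0
31: 2
46: 2
29: 1
26: 0
Sum: 6 + 4 + 2 + 0 + 2 + 2 + 1 + 0 = 17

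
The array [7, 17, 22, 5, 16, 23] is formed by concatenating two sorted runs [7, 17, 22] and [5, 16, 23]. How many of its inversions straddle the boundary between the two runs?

Count, for every r in R, how many entries of L exceed r:
r = 5: 7, 17, 22 → 3
r = 16: 17, 22 → 2
r = 23: none → 0
Cross-inversions: 3 + 2 + 0 = 5

5 split inversions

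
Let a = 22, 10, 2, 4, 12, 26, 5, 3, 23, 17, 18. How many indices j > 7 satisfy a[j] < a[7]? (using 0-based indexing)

0

The element at index 7 is 3.
Elements after it: 23, 17, 18
None of them are smaller than 3.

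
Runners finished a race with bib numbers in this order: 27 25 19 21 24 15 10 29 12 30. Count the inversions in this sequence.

25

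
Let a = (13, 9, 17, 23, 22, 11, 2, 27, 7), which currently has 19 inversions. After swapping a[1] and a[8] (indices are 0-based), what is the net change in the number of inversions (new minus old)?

-1

Positions 1 and 8 hold 9 and 7; after swapping, the array is [13, 7, 17, 23, 22, 11, 2, 27, 9].
Sweep left to right; for each value list the smaller values that follow it:
13 → 7, 11, 2, 9 → 4
7 → 2 → 1
17 → 11, 2, 9 → 3
23 → 22, 11, 2, 9 → 4
22 → 11, 2, 9 → 3
11 → 2, 9 → 2
2 → none → 0
27 → 9 → 1
9 → none → 0
Sum: 4 + 1 + 3 + 4 + 3 + 2 + 0 + 1 + 0 = 18
Change: 18 − 19 = -1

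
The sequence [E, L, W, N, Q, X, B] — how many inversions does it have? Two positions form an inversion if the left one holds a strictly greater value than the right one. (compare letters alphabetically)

8

Count, for each position, how many later elements it exceeds:
E: 1
L: 1
W: 3
N: 1
Q: 1
X: 1
B: 0
Sum: 1 + 1 + 3 + 1 + 1 + 1 + 0 = 8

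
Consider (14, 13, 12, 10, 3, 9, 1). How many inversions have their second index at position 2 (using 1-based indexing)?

1 such element

The element at index 2 is 13.
Elements before it: 14
Those larger than 13: 14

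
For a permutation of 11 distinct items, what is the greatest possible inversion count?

A reversed (strictly descending) arrangement makes every pair an inversion, giving C(11, 2) inversions.
C(11, 2) = 11·10/2 = 55

Inversions: 55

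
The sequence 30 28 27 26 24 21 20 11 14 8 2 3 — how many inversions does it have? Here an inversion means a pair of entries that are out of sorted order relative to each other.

64

Sweep left to right; for each value list the smaller values that follow it:
30 → 28, 27, 26, 24, 21, 20, 11, 14, 8, 2, 3 → 11
28 → 27, 26, 24, 21, 20, 11, 14, 8, 2, 3 → 10
27 → 26, 24, 21, 20, 11, 14, 8, 2, 3 → 9
26 → 24, 21, 20, 11, 14, 8, 2, 3 → 8
24 → 21, 20, 11, 14, 8, 2, 3 → 7
21 → 20, 11, 14, 8, 2, 3 → 6
20 → 11, 14, 8, 2, 3 → 5
11 → 8, 2, 3 → 3
14 → 8, 2, 3 → 3
8 → 2, 3 → 2
2 → none → 0
3 → none → 0
Sum: 11 + 10 + 9 + 8 + 7 + 6 + 5 + 3 + 3 + 2 + 0 + 0 = 64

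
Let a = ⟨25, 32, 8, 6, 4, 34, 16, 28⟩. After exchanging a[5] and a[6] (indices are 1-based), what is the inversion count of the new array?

Positions 5 and 6 hold 4 and 34; after swapping, the array is [25, 32, 8, 6, 34, 4, 16, 28].
Count, for each position, how many later elements it exceeds:
25: 4
32: 5
8: 2
6: 1
34: 3
4: 0
16: 0
28: 0
Sum: 4 + 5 + 2 + 1 + 3 + 0 + 0 + 0 = 15

15 inversions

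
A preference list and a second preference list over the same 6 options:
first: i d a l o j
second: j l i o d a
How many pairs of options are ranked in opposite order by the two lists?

10 pairs

Assign each item its position (1..6) in the first ordering, then rewrite the second ordering as that position sequence:
positions: i→1, d→2, a→3, l→4, o→5, j→6
second ordering as positions: [6, 4, 1, 5, 2, 3]
Discordant pairs = inversions in this position sequence.
6: 4, 1, 5, 2, 3 → 5
4: 1, 2, 3 → 3
1: 0
5: 2, 3 → 2
2: 0
3: 0
Total: 5 + 3 + 0 + 2 + 0 + 0 = 10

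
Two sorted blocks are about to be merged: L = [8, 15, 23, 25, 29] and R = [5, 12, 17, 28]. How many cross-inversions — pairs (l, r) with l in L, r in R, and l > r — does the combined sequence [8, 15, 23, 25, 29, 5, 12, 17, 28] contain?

13

For each element r of the right run, count left-run elements greater than r:
r = 5: 8, 15, 23, 25, 29 → 5
r = 12: 15, 23, 25, 29 → 4
r = 17: 23, 25, 29 → 3
r = 28: 29 → 1
Cross-inversions: 5 + 4 + 3 + 1 = 13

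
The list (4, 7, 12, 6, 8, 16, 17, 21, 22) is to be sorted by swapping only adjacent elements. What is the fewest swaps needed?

Each adjacent swap fixes exactly one inversion, so the minimum swap count equals the number of inversions.
Count inversions — for each element, later elements that are smaller:
4: none → 0
7: 6 → 1
12: 6, 8 → 2
6: none → 0
8: none → 0
16: none → 0
17: none → 0
21: none → 0
22: none → 0
Total inversions: 0 + 1 + 2 + 0 + 0 + 0 + 0 + 0 + 0 = 3

There are 3 adjacent swaps.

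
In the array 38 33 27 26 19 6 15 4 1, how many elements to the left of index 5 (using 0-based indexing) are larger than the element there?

The element at index 5 is 6.
Elements before it: 38, 33, 27, 26, 19
Those larger than 6: 38, 33, 27, 26, 19

5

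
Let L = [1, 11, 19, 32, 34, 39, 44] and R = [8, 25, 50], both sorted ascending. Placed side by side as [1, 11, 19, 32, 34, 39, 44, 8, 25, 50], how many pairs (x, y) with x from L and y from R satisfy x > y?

10 split inversions

Count, for every r in R, how many entries of L exceed r:
r = 8: 11, 19, 32, 34, 39, 44 → 6
r = 25: 32, 34, 39, 44 → 4
r = 50: none → 0
Cross-inversions: 6 + 4 + 0 = 10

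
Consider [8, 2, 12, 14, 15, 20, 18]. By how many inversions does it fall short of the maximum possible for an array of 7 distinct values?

19 inversions short

Maximum inversions for 7 distinct elements is C(7, 2) = 7·6/2 = 21.
Current inversions — for each element, count later smaller elements:
8: 1
2: 0
12: 0
14: 0
15: 0
20: 1
18: 0
Current total: 1 + 0 + 0 + 0 + 0 + 1 + 0 = 2
Shortfall: 21 − 2 = 19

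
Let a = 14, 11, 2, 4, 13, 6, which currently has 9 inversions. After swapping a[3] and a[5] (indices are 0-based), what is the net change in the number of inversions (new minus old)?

+1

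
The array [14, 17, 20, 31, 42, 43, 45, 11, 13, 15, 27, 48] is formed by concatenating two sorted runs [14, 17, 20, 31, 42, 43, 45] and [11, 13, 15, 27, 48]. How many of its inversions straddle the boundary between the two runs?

Count, for every r in R, how many entries of L exceed r:
r = 11: 14, 17, 20, 31, 42, 43, 45 → 7
r = 13: 14, 17, 20, 31, 42, 43, 45 → 7
r = 15: 17, 20, 31, 42, 43, 45 → 6
r = 27: 31, 42, 43, 45 → 4
r = 48: none → 0
Cross-inversions: 7 + 7 + 6 + 4 + 0 = 24

24 split inversions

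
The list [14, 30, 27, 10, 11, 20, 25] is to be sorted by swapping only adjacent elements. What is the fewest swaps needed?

Each adjacent swap fixes exactly one inversion, so the minimum swap count equals the number of inversions.
Count inversions — for each element, later elements that are smaller:
14: 10, 11 → 2
30: 27, 10, 11, 20, 25 → 5
27: 10, 11, 20, 25 → 4
10: none → 0
11: none → 0
20: none → 0
25: none → 0
Total inversions: 2 + 5 + 4 + 0 + 0 + 0 + 0 = 11

11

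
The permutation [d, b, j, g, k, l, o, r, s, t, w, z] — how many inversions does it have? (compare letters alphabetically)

There are 2 inversions.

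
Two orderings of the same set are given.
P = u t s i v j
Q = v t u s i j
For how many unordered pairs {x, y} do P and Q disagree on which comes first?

There are 5 disagreeing pairs.

Assign each item its position (1..6) in the first ordering, then rewrite the second ordering as that position sequence:
positions: u→1, t→2, s→3, i→4, v→5, j→6
second ordering as positions: [5, 2, 1, 3, 4, 6]
Discordant pairs = inversions in this position sequence.
5: 2, 1, 3, 4 → 4
2: 1 → 1
1: 0
3: 0
4: 0
6: 0
Total: 4 + 1 + 0 + 0 + 0 + 0 = 5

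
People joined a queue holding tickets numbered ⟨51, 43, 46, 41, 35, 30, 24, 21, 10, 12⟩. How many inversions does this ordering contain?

Sweep left to right; for each value list the smaller values that follow it:
51: 9
43: 7
46: 7
41: 6
35: 5
30: 4
24: 3
21: 2
10: 0
12: 0
Sum: 9 + 7 + 7 + 6 + 5 + 4 + 3 + 2 + 0 + 0 = 43

Inversions: 43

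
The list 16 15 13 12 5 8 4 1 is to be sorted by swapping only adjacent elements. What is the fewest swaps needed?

Each adjacent swap fixes exactly one inversion, so the minimum swap count equals the number of inversions.
Count inversions — for each element, later elements that are smaller:
16: 15, 13, 12, 5, 8, 4, 1 → 7
15: 13, 12, 5, 8, 4, 1 → 6
13: 12, 5, 8, 4, 1 → 5
12: 5, 8, 4, 1 → 4
5: 4, 1 → 2
8: 4, 1 → 2
4: 1 → 1
1: none → 0
Total inversions: 7 + 6 + 5 + 4 + 2 + 2 + 1 + 0 = 27

27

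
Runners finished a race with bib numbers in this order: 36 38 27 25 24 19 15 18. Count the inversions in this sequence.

26 out-of-order pairs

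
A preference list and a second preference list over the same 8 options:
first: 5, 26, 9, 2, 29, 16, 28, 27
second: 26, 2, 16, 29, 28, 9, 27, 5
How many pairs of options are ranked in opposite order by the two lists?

Assign each item its position (1..8) in the first ordering, then rewrite the second ordering as that position sequence:
positions: 5→1, 26→2, 9→3, 2→4, 29→5, 16→6, 28→7, 27→8
second ordering as positions: [2, 4, 6, 5, 7, 3, 8, 1]
Discordant pairs = inversions in this position sequence.
2: 1 → 1
4: 3, 1 → 2
6: 5, 3, 1 → 3
5: 3, 1 → 2
7: 3, 1 → 2
3: 1 → 1
8: 1 → 1
1: 0
Total: 1 + 2 + 3 + 2 + 2 + 1 + 1 + 0 = 12

12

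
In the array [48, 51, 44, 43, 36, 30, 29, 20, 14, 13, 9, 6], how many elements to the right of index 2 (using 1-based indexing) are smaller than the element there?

10 such elements

The element at index 2 is 51.
Elements after it: 44, 43, 36, 30, 29, 20, 14, 13, 9, 6
Those smaller than 51: 44, 43, 36, 30, 29, 20, 14, 13, 9, 6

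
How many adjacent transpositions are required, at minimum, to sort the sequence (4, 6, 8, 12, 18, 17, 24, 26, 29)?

1

The minimum number of adjacent swaps to sort an array equals its inversion count, since every such swap removes exactly one inversion.
Count inversions — for each element, later elements that are smaller:
4: none → 0
6: none → 0
8: none → 0
12: none → 0
18: 17 → 1
17: none → 0
24: none → 0
26: none → 0
29: none → 0
Total inversions: 0 + 0 + 0 + 0 + 1 + 0 + 0 + 0 + 0 = 1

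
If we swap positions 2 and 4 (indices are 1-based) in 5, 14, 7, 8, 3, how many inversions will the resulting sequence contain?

5 inversions

Positions 2 and 4 hold 14 and 8; after swapping, the array is [5, 8, 7, 14, 3].
Element-by-element contributions:
5: 1
8: 2
7: 1
14: 1
3: 0
Sum: 1 + 2 + 1 + 1 + 0 = 5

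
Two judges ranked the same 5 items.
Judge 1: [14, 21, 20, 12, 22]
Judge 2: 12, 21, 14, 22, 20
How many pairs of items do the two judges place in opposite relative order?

5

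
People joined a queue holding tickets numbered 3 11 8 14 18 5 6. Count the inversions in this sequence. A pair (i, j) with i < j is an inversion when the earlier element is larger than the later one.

Out-of-order index pairs (1-indexed):
(2,3): 11 > 8
(2,6): 11 > 5
(2,7): 11 > 6
(3,6): 8 > 5
(3,7): 8 > 6
(4,6): 14 > 5
(4,7): 14 > 6
(5,6): 18 > 5
(5,7): 18 > 6
That's 9 pairs.

9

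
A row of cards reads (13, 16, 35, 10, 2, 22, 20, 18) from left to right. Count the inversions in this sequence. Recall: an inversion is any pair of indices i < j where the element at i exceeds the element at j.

13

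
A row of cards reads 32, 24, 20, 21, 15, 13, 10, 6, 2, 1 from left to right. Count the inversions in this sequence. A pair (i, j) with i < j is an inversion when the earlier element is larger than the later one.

For each element, count later entries that are smaller:
32: 9
24: 8
20: 6
21: 6
15: 5
13: 4
10: 3
6: 2
2: 1
1: 0
Sum: 9 + 8 + 6 + 6 + 5 + 4 + 3 + 2 + 1 + 0 = 44

44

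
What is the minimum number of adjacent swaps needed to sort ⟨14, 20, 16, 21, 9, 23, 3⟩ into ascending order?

The minimum number of adjacent swaps to sort an array equals its inversion count, since every such swap removes exactly one inversion.
Count inversions — for each element, later elements that are smaller:
14: 9, 3 → 2
20: 16, 9, 3 → 3
16: 9, 3 → 2
21: 9, 3 → 2
9: 3 → 1
23: 3 → 1
3: none → 0
Total inversions: 2 + 3 + 2 + 2 + 1 + 1 + 0 = 11

11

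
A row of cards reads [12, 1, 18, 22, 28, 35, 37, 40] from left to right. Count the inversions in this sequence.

Out-of-order pairs: 1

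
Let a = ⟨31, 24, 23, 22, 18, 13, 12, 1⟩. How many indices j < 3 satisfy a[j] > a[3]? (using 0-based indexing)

3

The element at index 3 is 22.
Elements before it: 31, 24, 23
Those larger than 22: 31, 24, 23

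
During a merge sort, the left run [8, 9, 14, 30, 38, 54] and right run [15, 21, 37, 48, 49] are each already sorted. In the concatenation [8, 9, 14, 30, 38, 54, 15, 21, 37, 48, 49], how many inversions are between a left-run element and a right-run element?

10 split inversions

Count, for every r in R, how many entries of L exceed r:
r = 15: 30, 38, 54 → 3
r = 21: 30, 38, 54 → 3
r = 37: 38, 54 → 2
r = 48: 54 → 1
r = 49: 54 → 1
Cross-inversions: 3 + 3 + 2 + 1 + 1 = 10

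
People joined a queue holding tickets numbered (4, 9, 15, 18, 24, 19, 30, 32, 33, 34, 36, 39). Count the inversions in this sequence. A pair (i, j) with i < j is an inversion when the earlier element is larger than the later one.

1 out-of-order pair

Sweep left to right; for each value list the smaller values that follow it:
4: 0
9: 0
15: 0
18: 0
24: 1
19: 0
30: 0
32: 0
33: 0
34: 0
36: 0
39: 0
Sum: 0 + 0 + 0 + 0 + 1 + 0 + 0 + 0 + 0 + 0 + 0 + 0 = 1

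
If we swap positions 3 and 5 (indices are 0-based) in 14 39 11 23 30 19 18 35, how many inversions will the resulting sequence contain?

11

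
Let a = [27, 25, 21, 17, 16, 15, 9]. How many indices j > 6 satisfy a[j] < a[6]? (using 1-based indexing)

The element at index 6 is 15.
Elements after it: 9
Those smaller than 15: 9

1 such element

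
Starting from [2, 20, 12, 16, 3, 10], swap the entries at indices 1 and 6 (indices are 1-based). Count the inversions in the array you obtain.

11 inversions

Positions 1 and 6 hold 2 and 10; after swapping, the array is [10, 20, 12, 16, 3, 2].
Count, for each position, how many later elements it exceeds:
10: 2
20: 4
12: 2
16: 2
3: 1
2: 0
Sum: 2 + 4 + 2 + 2 + 1 + 0 = 11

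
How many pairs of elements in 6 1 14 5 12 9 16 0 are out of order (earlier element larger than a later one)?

13 inversions

For each element, count later entries that are smaller:
6 → 1, 5, 0 → 3
1 → 0 → 1
14 → 5, 12, 9, 0 → 4
5 → 0 → 1
12 → 9, 0 → 2
9 → 0 → 1
16 → 0 → 1
0 → none → 0
Sum: 3 + 1 + 4 + 1 + 2 + 1 + 1 + 0 = 13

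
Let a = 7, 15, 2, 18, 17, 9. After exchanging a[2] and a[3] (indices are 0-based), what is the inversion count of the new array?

7 inversions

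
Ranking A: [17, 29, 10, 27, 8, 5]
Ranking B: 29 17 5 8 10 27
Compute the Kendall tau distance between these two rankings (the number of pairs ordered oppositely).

Assign each item its position (1..6) in the first ordering, then rewrite the second ordering as that position sequence:
positions: 17→1, 29→2, 10→3, 27→4, 8→5, 5→6
second ordering as positions: [2, 1, 6, 5, 3, 4]
Discordant pairs = inversions in this position sequence.
2: 1 → 1
1: 0
6: 5, 3, 4 → 3
5: 3, 4 → 2
3: 0
4: 0
Total: 1 + 0 + 3 + 2 + 0 + 0 = 6

6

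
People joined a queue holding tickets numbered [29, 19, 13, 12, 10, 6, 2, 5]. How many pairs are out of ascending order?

Sweep left to right; for each value list the smaller values that follow it:
29 → 19, 13, 12, 10, 6, 2, 5 → 7
19 → 13, 12, 10, 6, 2, 5 → 6
13 → 12, 10, 6, 2, 5 → 5
12 → 10, 6, 2, 5 → 4
10 → 6, 2, 5 → 3
6 → 2, 5 → 2
2 → none → 0
5 → none → 0
Sum: 7 + 6 + 5 + 4 + 3 + 2 + 0 + 0 = 27

Inversions: 27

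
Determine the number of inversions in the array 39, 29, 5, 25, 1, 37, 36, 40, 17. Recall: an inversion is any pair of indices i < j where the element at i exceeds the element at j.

Out-of-order pairs: 18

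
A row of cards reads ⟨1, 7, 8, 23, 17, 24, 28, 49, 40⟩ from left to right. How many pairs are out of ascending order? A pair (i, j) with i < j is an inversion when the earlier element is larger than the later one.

Element-by-element contributions:
1: 0
7: 0
8: 0
23: 1
17: 0
24: 0
28: 0
49: 1
40: 0
Sum: 0 + 0 + 0 + 1 + 0 + 0 + 0 + 1 + 0 = 2

2 inversions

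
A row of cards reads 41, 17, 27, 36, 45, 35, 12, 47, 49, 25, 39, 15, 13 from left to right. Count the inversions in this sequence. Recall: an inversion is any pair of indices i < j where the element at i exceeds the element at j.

44 out-of-order pairs

For each element, count later entries that are smaller:
41: 9
17: 3
27: 4
36: 5
45: 6
35: 4
12: 0
47: 4
49: 4
25: 2
39: 2
15: 1
13: 0
Sum: 9 + 3 + 4 + 5 + 6 + 4 + 0 + 4 + 4 + 2 + 2 + 1 + 0 = 44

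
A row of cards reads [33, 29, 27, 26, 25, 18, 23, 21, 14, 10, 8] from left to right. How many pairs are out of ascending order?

53

Sweep left to right; for each value list the smaller values that follow it:
33 → 29, 27, 26, 25, 18, 23, 21, 14, 10, 8 → 10
29 → 27, 26, 25, 18, 23, 21, 14, 10, 8 → 9
27 → 26, 25, 18, 23, 21, 14, 10, 8 → 8
26 → 25, 18, 23, 21, 14, 10, 8 → 7
25 → 18, 23, 21, 14, 10, 8 → 6
18 → 14, 10, 8 → 3
23 → 21, 14, 10, 8 → 4
21 → 14, 10, 8 → 3
14 → 10, 8 → 2
10 → 8 → 1
8 → none → 0
Sum: 10 + 9 + 8 + 7 + 6 + 3 + 4 + 3 + 2 + 1 + 0 = 53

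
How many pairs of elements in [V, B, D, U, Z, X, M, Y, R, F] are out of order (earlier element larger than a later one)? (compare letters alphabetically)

Count, for each position, how many later elements it exceeds:
V → B, D, U, M, R, F → 6
B → none → 0
D → none → 0
U → M, R, F → 3
Z → X, M, Y, R, F → 5
X → M, R, F → 3
M → F → 1
Y → R, F → 2
R → F → 1
F → none → 0
Sum: 6 + 0 + 0 + 3 + 5 + 3 + 1 + 2 + 1 + 0 = 21

21 inversions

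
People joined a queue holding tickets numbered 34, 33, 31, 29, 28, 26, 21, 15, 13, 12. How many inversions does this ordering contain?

45

Element-by-element contributions:
34: 9
33: 8
31: 7
29: 6
28: 5
26: 4
21: 3
15: 2
13: 1
12: 0
Sum: 9 + 8 + 7 + 6 + 5 + 4 + 3 + 2 + 1 + 0 = 45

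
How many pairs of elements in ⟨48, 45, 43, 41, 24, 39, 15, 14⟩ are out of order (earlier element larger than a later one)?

For each element, count later entries that are smaller:
48: 7
45: 6
43: 5
41: 4
24: 2
39: 2
15: 1
14: 0
Sum: 7 + 6 + 5 + 4 + 2 + 2 + 1 + 0 = 27

27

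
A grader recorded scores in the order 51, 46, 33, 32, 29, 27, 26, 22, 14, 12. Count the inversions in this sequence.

45 inversions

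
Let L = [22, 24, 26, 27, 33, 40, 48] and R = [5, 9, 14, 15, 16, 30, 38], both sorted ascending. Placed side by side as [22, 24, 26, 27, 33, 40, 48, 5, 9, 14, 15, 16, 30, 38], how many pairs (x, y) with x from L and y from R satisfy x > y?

Count, for every r in R, how many entries of L exceed r:
r = 5: 22, 24, 26, 27, 33, 40, 48 → 7
r = 9: 22, 24, 26, 27, 33, 40, 48 → 7
r = 14: 22, 24, 26, 27, 33, 40, 48 → 7
r = 15: 22, 24, 26, 27, 33, 40, 48 → 7
r = 16: 22, 24, 26, 27, 33, 40, 48 → 7
r = 30: 33, 40, 48 → 3
r = 38: 40, 48 → 2
Cross-inversions: 7 + 7 + 7 + 7 + 7 + 3 + 2 = 40

Cross-inversions: 40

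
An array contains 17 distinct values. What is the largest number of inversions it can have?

136 inversions

The maximum occurs when the array is in strictly decreasing order: every one of the C(17, 2) pairs is inverted.
C(17, 2) = 17·16/2 = 136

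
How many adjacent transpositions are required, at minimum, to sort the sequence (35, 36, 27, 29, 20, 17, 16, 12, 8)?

Minimum adjacent swaps = number of inversions (each swap of adjacent out-of-order elements removes one inversion and no swap can remove more).
Count inversions — for each element, later elements that are smaller:
35: 27, 29, 20, 17, 16, 12, 8 → 7
36: 27, 29, 20, 17, 16, 12, 8 → 7
27: 20, 17, 16, 12, 8 → 5
29: 20, 17, 16, 12, 8 → 5
20: 17, 16, 12, 8 → 4
17: 16, 12, 8 → 3
16: 12, 8 → 2
12: 8 → 1
8: none → 0
Total inversions: 7 + 7 + 5 + 5 + 4 + 3 + 2 + 1 + 0 = 34

34 adjacent swaps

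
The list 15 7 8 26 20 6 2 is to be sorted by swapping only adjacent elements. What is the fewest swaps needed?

14 adjacent swaps

Minimum adjacent swaps = number of inversions (each swap of adjacent out-of-order elements removes one inversion and no swap can remove more).
Count inversions — for each element, later elements that are smaller:
15: 7, 8, 6, 2 → 4
7: 6, 2 → 2
8: 6, 2 → 2
26: 20, 6, 2 → 3
20: 6, 2 → 2
6: 2 → 1
2: none → 0
Total inversions: 4 + 2 + 2 + 3 + 2 + 1 + 0 = 14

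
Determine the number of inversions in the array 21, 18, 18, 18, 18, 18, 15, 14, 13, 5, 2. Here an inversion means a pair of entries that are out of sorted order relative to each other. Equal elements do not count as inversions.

45 inversions

For each element, count later entries that are smaller:
21 → 18, 18, 18, 18, 18, 15, 14, 13, 5, 2 → 10
18 → 15, 14, 13, 5, 2 → 5
18 → 15, 14, 13, 5, 2 → 5
18 → 15, 14, 13, 5, 2 → 5
18 → 15, 14, 13, 5, 2 → 5
18 → 15, 14, 13, 5, 2 → 5
15 → 14, 13, 5, 2 → 4
14 → 13, 5, 2 → 3
13 → 5, 2 → 2
5 → 2 → 1
2 → none → 0
Sum: 10 + 5 + 5 + 5 + 5 + 5 + 4 + 3 + 2 + 1 + 0 = 45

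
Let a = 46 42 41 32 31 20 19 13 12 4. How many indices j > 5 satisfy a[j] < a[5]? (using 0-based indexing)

4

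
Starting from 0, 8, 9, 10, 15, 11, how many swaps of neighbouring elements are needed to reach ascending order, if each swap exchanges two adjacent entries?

Adjacent swaps: 1

Minimum adjacent swaps = number of inversions (each swap of adjacent out-of-order elements removes one inversion and no swap can remove more).
Count inversions — for each element, later elements that are smaller:
0: none → 0
8: none → 0
9: none → 0
10: none → 0
15: 11 → 1
11: none → 0
Total inversions: 0 + 0 + 0 + 0 + 1 + 0 = 1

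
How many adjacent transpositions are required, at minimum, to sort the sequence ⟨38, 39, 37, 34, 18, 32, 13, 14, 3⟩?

33

The minimum number of adjacent swaps to sort an array equals its inversion count, since every such swap removes exactly one inversion.
Count inversions — for each element, later elements that are smaller:
38: 37, 34, 18, 32, 13, 14, 3 → 7
39: 37, 34, 18, 32, 13, 14, 3 → 7
37: 34, 18, 32, 13, 14, 3 → 6
34: 18, 32, 13, 14, 3 → 5
18: 13, 14, 3 → 3
32: 13, 14, 3 → 3
13: 3 → 1
14: 3 → 1
3: none → 0
Total inversions: 7 + 7 + 6 + 5 + 3 + 3 + 1 + 1 + 0 = 33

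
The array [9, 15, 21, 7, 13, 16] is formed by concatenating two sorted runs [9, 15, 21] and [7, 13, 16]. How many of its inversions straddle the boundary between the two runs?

Take each right-half value and tally the left-half values above it:
r = 7: 9, 15, 21 → 3
r = 13: 15, 21 → 2
r = 16: 21 → 1
Cross-inversions: 3 + 2 + 1 = 6

6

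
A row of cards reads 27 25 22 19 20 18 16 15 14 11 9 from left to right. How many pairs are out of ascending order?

54

For each element, count later entries that are smaller:
27 → 25, 22, 19, 20, 18, 16, 15, 14, 11, 9 → 10
25 → 22, 19, 20, 18, 16, 15, 14, 11, 9 → 9
22 → 19, 20, 18, 16, 15, 14, 11, 9 → 8
19 → 18, 16, 15, 14, 11, 9 → 6
20 → 18, 16, 15, 14, 11, 9 → 6
18 → 16, 15, 14, 11, 9 → 5
16 → 15, 14, 11, 9 → 4
15 → 14, 11, 9 → 3
14 → 11, 9 → 2
11 → 9 → 1
9 → none → 0
Sum: 10 + 9 + 8 + 6 + 6 + 5 + 4 + 3 + 2 + 1 + 0 = 54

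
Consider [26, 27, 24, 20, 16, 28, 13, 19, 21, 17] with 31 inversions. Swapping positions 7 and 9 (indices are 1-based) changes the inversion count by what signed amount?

+3

Positions 7 and 9 hold 13 and 21; after swapping, the array is [26, 27, 24, 20, 16, 28, 21, 19, 13, 17].
Count, for each position, how many later elements it exceeds:
26: 7
27: 7
24: 6
20: 4
16: 1
28: 4
21: 3
19: 2
13: 0
17: 0
Sum: 7 + 7 + 6 + 4 + 1 + 4 + 3 + 2 + 0 + 0 = 34
Change: 34 − 31 = +3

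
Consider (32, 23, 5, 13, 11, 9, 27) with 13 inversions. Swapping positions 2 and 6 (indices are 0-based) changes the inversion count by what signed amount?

+7

Positions 2 and 6 hold 5 and 27; after swapping, the array is [32, 23, 27, 13, 11, 9, 5].
Sweep left to right; for each value list the smaller values that follow it:
32: 6
23: 4
27: 4
13: 3
11: 2
9: 1
5: 0
Sum: 6 + 4 + 4 + 3 + 2 + 1 + 0 = 20
Change: 20 − 13 = +7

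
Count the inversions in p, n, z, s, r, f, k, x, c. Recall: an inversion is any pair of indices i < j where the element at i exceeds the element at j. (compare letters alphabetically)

23 inversions

Sweep left to right; for each value list the smaller values that follow it:
p → n, f, k, c → 4
n → f, k, c → 3
z → s, r, f, k, x, c → 6
s → r, f, k, c → 4
r → f, k, c → 3
f → c → 1
k → c → 1
x → c → 1
c → none → 0
Sum: 4 + 3 + 6 + 4 + 3 + 1 + 1 + 1 + 0 = 23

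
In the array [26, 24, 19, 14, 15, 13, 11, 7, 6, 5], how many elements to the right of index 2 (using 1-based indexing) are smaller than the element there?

The element at index 2 is 24.
Elements after it: 19, 14, 15, 13, 11, 7, 6, 5
Those smaller than 24: 19, 14, 15, 13, 11, 7, 6, 5

8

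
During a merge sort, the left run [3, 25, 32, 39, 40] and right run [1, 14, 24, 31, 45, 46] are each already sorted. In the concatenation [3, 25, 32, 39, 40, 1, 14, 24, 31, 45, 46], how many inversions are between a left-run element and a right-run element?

Cross-inversions: 16

Take each right-half value and tally the left-half values above it:
r = 1: 3, 25, 32, 39, 40 → 5
r = 14: 25, 32, 39, 40 → 4
r = 24: 25, 32, 39, 40 → 4
r = 31: 32, 39, 40 → 3
r = 45: none → 0
r = 46: none → 0
Cross-inversions: 5 + 4 + 4 + 3 + 0 + 0 = 16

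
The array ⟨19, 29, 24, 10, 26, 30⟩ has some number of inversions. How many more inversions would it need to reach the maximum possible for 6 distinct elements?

10 inversions short

Maximum inversions for 6 distinct elements is C(6, 2) = 6·5/2 = 15.
Current inversions — for each element, count later smaller elements:
19: 1
29: 3
24: 1
10: 0
26: 0
30: 0
Current total: 1 + 3 + 1 + 0 + 0 + 0 = 5
Shortfall: 15 − 5 = 10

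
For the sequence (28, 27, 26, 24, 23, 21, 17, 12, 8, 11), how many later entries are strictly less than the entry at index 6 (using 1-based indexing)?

The element at index 6 is 21.
Elements after it: 17, 12, 8, 11
Those smaller than 21: 17, 12, 8, 11

4 such elements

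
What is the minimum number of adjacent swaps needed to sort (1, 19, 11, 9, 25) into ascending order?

3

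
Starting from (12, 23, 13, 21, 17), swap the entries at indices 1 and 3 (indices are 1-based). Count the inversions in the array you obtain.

5

Positions 1 and 3 hold 12 and 13; after swapping, the array is [13, 23, 12, 21, 17].
Element-by-element contributions:
13 → 12 → 1
23 → 12, 21, 17 → 3
12 → none → 0
21 → 17 → 1
17 → none → 0
Sum: 1 + 3 + 0 + 1 + 0 = 5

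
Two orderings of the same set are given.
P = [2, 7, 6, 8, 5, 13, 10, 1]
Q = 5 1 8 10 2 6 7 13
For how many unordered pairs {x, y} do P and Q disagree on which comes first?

Assign each item its position (1..8) in the first ordering, then rewrite the second ordering as that position sequence:
positions: 2→1, 7→2, 6→3, 8→4, 5→5, 13→6, 10→7, 1→8
second ordering as positions: [5, 8, 4, 7, 1, 3, 2, 6]
Discordant pairs = inversions in this position sequence.
5: 4, 1, 3, 2 → 4
8: 4, 7, 1, 3, 2, 6 → 6
4: 1, 3, 2 → 3
7: 1, 3, 2, 6 → 4
1: 0
3: 2 → 1
2: 0
6: 0
Total: 4 + 6 + 3 + 4 + 0 + 1 + 0 + 0 = 18

There are 18 disagreeing pairs.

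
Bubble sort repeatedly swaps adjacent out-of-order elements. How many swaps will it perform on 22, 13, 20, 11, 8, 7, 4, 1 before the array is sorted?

27 adjacent swaps

The minimum number of adjacent swaps to sort an array equals its inversion count, since every such swap removes exactly one inversion.
Count inversions — for each element, later elements that are smaller:
22: 13, 20, 11, 8, 7, 4, 1 → 7
13: 11, 8, 7, 4, 1 → 5
20: 11, 8, 7, 4, 1 → 5
11: 8, 7, 4, 1 → 4
8: 7, 4, 1 → 3
7: 4, 1 → 2
4: 1 → 1
1: none → 0
Total inversions: 7 + 5 + 5 + 4 + 3 + 2 + 1 + 0 = 27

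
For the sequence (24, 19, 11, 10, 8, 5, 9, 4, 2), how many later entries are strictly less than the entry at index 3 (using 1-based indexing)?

6 such elements

The element at index 3 is 11.
Elements after it: 10, 8, 5, 9, 4, 2
Those smaller than 11: 10, 8, 5, 9, 4, 2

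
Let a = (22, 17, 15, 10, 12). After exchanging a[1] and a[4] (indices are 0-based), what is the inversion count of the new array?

6

Positions 1 and 4 hold 17 and 12; after swapping, the array is [22, 12, 15, 10, 17].
Count, for each position, how many later elements it exceeds:
22: 4
12: 1
15: 1
10: 0
17: 0
Sum: 4 + 1 + 1 + 0 + 0 = 6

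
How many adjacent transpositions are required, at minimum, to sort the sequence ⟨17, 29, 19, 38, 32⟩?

2

The minimum number of adjacent swaps to sort an array equals its inversion count, since every such swap removes exactly one inversion.
Count inversions — for each element, later elements that are smaller:
17: none → 0
29: 19 → 1
19: none → 0
38: 32 → 1
32: none → 0
Total inversions: 0 + 1 + 0 + 1 + 0 = 2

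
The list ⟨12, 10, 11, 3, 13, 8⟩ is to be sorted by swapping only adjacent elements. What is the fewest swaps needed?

The minimum number of adjacent swaps to sort an array equals its inversion count, since every such swap removes exactly one inversion.
Count inversions — for each element, later elements that are smaller:
12: 10, 11, 3, 8 → 4
10: 3, 8 → 2
11: 3, 8 → 2
3: none → 0
13: 8 → 1
8: none → 0
Total inversions: 4 + 2 + 2 + 0 + 1 + 0 = 9

9 adjacent swaps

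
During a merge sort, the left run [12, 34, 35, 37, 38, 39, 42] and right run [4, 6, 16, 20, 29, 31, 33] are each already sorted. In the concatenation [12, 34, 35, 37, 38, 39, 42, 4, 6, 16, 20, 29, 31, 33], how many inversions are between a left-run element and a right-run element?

44

For each element r of the right run, count left-run elements greater than r:
r = 4: 12, 34, 35, 37, 38, 39, 42 → 7
r = 6: 12, 34, 35, 37, 38, 39, 42 → 7
r = 16: 34, 35, 37, 38, 39, 42 → 6
r = 20: 34, 35, 37, 38, 39, 42 → 6
r = 29: 34, 35, 37, 38, 39, 42 → 6
r = 31: 34, 35, 37, 38, 39, 42 → 6
r = 33: 34, 35, 37, 38, 39, 42 → 6
Cross-inversions: 7 + 7 + 6 + 6 + 6 + 6 + 6 = 44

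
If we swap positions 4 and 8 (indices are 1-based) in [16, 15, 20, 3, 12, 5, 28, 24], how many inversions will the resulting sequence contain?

Positions 4 and 8 hold 3 and 24; after swapping, the array is [16, 15, 20, 24, 12, 5, 28, 3].
For each element, count later entries that are smaller:
16 → 15, 12, 5, 3 → 4
15 → 12, 5, 3 → 3
20 → 12, 5, 3 → 3
24 → 12, 5, 3 → 3
12 → 5, 3 → 2
5 → 3 → 1
28 → 3 → 1
3 → none → 0
Sum: 4 + 3 + 3 + 3 + 2 + 1 + 1 + 0 = 17

17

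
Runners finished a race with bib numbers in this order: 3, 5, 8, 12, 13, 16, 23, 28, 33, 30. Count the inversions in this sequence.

1

Count, for each position, how many later elements it exceeds:
3: 0
5: 0
8: 0
12: 0
13: 0
16: 0
23: 0
28: 0
33: 1
30: 0
Sum: 0 + 0 + 0 + 0 + 0 + 0 + 0 + 0 + 1 + 0 = 1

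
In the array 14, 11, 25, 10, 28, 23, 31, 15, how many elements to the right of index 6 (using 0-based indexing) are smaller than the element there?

1 such element

The element at index 6 is 31.
Elements after it: 15
Those smaller than 31: 15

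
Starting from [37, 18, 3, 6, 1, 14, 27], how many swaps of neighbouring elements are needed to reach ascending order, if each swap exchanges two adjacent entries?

12 adjacent swaps

Minimum adjacent swaps = number of inversions (each swap of adjacent out-of-order elements removes one inversion and no swap can remove more).
Count inversions — for each element, later elements that are smaller:
37: 18, 3, 6, 1, 14, 27 → 6
18: 3, 6, 1, 14 → 4
3: 1 → 1
6: 1 → 1
1: none → 0
14: none → 0
27: none → 0
Total inversions: 6 + 4 + 1 + 1 + 0 + 0 + 0 = 12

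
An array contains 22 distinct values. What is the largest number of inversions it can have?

A reversed (strictly descending) arrangement makes every pair an inversion, giving C(22, 2) inversions.
C(22, 2) = 22·21/2 = 231

There are 231 inversions.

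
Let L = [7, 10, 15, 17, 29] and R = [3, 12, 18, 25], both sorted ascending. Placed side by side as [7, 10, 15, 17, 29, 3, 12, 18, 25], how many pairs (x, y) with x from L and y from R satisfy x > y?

Count, for every r in R, how many entries of L exceed r:
r = 3: 7, 10, 15, 17, 29 → 5
r = 12: 15, 17, 29 → 3
r = 18: 29 → 1
r = 25: 29 → 1
Cross-inversions: 5 + 3 + 1 + 1 = 10

10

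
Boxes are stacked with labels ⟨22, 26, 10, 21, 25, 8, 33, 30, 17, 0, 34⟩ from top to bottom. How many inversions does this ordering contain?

For each element, count later entries that are smaller:
22 → 10, 21, 8, 17, 0 → 5
26 → 10, 21, 25, 8, 17, 0 → 6
10 → 8, 0 → 2
21 → 8, 17, 0 → 3
25 → 8, 17, 0 → 3
8 → 0 → 1
33 → 30, 17, 0 → 3
30 → 17, 0 → 2
17 → 0 → 1
0 → none → 0
34 → none → 0
Sum: 5 + 6 + 2 + 3 + 3 + 1 + 3 + 2 + 1 + 0 + 0 = 26

26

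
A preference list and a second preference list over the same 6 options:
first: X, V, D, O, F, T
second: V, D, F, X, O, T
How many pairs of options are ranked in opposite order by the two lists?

4

Assign each item its position (1..6) in the first ordering, then rewrite the second ordering as that position sequence:
positions: X→1, V→2, D→3, O→4, F→5, T→6
second ordering as positions: [2, 3, 5, 1, 4, 6]
Discordant pairs = inversions in this position sequence.
2: 1 → 1
3: 1 → 1
5: 1, 4 → 2
1: 0
4: 0
6: 0
Total: 1 + 1 + 2 + 0 + 0 + 0 = 4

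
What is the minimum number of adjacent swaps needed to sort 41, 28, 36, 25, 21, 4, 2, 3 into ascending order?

Swaps: 26

Minimum adjacent swaps = number of inversions (each swap of adjacent out-of-order elements removes one inversion and no swap can remove more).
Count inversions — for each element, later elements that are smaller:
41: 28, 36, 25, 21, 4, 2, 3 → 7
28: 25, 21, 4, 2, 3 → 5
36: 25, 21, 4, 2, 3 → 5
25: 21, 4, 2, 3 → 4
21: 4, 2, 3 → 3
4: 2, 3 → 2
2: none → 0
3: none → 0
Total inversions: 7 + 5 + 5 + 4 + 3 + 2 + 0 + 0 = 26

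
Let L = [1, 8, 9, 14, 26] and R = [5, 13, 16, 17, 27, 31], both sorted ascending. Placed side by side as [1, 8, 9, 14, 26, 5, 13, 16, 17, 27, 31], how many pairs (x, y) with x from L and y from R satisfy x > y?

8 split inversions

Count, for every r in R, how many entries of L exceed r:
r = 5: 8, 9, 14, 26 → 4
r = 13: 14, 26 → 2
r = 16: 26 → 1
r = 17: 26 → 1
r = 27: none → 0
r = 31: none → 0
Cross-inversions: 4 + 2 + 1 + 1 + 0 + 0 = 8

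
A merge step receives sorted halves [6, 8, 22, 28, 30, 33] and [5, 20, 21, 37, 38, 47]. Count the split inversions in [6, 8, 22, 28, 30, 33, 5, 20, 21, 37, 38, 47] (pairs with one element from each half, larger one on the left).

14

Take each right-half value and tally the left-half values above it:
r = 5: 6, 8, 22, 28, 30, 33 → 6
r = 20: 22, 28, 30, 33 → 4
r = 21: 22, 28, 30, 33 → 4
r = 37: none → 0
r = 38: none → 0
r = 47: none → 0
Cross-inversions: 6 + 4 + 4 + 0 + 0 + 0 = 14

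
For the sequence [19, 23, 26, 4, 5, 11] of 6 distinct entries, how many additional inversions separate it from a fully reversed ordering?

6 inversions short

Maximum inversions for 6 distinct elements is C(6, 2) = 6·5/2 = 15.
Current inversions — for each element, count later smaller elements:
19: 3
23: 3
26: 3
4: 0
5: 0
11: 0
Current total: 3 + 3 + 3 + 0 + 0 + 0 = 9
Shortfall: 15 − 9 = 6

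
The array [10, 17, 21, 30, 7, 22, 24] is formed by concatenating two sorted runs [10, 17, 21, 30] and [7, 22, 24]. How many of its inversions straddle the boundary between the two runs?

6

Take each right-half value and tally the left-half values above it:
r = 7: 10, 17, 21, 30 → 4
r = 22: 30 → 1
r = 24: 30 → 1
Cross-inversions: 4 + 1 + 1 = 6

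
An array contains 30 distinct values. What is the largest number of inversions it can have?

There are 435 inversions.

The maximum occurs when the array is in strictly decreasing order: every one of the C(30, 2) pairs is inverted.
C(30, 2) = 30·29/2 = 435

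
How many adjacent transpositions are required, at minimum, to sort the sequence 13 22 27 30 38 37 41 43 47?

1

Each adjacent swap fixes exactly one inversion, so the minimum swap count equals the number of inversions.
Count inversions — for each element, later elements that are smaller:
13: none → 0
22: none → 0
27: none → 0
30: none → 0
38: 37 → 1
37: none → 0
41: none → 0
43: none → 0
47: none → 0
Total inversions: 0 + 0 + 0 + 0 + 1 + 0 + 0 + 0 + 0 = 1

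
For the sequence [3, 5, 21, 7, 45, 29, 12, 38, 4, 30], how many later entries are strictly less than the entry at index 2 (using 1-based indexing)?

1

The element at index 2 is 5.
Elements after it: 21, 7, 45, 29, 12, 38, 4, 30
Those smaller than 5: 4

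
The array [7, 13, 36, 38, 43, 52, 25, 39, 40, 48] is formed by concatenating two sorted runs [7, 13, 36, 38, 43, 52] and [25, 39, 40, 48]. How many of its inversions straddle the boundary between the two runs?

There are 9 cross-inversions.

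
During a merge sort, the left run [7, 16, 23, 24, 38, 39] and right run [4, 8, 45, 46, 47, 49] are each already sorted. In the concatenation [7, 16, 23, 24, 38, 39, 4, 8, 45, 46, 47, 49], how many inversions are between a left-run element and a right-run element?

For each element r of the right run, count left-run elements greater than r:
r = 4: 7, 16, 23, 24, 38, 39 → 6
r = 8: 16, 23, 24, 38, 39 → 5
r = 45: none → 0
r = 46: none → 0
r = 47: none → 0
r = 49: none → 0
Cross-inversions: 6 + 5 + 0 + 0 + 0 + 0 = 11

11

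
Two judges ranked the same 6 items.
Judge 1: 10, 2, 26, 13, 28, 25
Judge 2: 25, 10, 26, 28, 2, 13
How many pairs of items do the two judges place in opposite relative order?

8 discordant pairs

Assign each item its position (1..6) in the first ordering, then rewrite the second ordering as that position sequence:
positions: 10→1, 2→2, 26→3, 13→4, 28→5, 25→6
second ordering as positions: [6, 1, 3, 5, 2, 4]
Discordant pairs = inversions in this position sequence.
6: 1, 3, 5, 2, 4 → 5
1: 0
3: 2 → 1
5: 2, 4 → 2
2: 0
4: 0
Total: 5 + 0 + 1 + 2 + 0 + 0 = 8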